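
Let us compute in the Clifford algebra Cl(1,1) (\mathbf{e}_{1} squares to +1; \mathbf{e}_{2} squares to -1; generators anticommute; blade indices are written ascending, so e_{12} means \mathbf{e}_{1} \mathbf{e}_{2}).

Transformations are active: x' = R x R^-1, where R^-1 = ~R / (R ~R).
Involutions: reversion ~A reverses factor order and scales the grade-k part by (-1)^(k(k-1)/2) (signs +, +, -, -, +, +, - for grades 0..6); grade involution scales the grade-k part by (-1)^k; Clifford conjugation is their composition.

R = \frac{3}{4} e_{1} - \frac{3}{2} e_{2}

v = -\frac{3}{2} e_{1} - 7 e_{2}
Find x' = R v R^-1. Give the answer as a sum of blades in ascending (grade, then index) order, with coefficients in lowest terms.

~R = \frac{3}{4} e_{1} - \frac{3}{2} e_{2}, and R ~R = -\frac{27}{16}, so R^-1 = ~R / (-\frac{27}{16}).
R v = -\frac{93}{8} - \frac{15}{2} e_{12}
Answer: \frac{71}{6} e_{1} - \frac{41}{3} e_{2}


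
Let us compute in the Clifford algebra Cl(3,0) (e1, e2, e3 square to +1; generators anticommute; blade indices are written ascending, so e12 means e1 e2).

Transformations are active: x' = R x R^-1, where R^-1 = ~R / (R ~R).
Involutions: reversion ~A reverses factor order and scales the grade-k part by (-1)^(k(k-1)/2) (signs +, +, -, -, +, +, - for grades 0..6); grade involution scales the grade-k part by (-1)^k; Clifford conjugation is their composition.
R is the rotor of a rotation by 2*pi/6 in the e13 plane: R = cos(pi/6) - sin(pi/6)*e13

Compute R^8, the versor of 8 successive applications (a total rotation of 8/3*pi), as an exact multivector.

The rotor phase is half the rotation angle and phases add under composition, so 8 steps in the e13 plane accumulate phase 8*(pi/6) = 4*pi/3: R^8 = cos(4*pi/3) - sin(4*pi/3)*e13.
cos(4*pi/3) = -1/2 and sin(4*pi/3) = -sqrt(3)/2, so R^8 = -1/2 + sqrt(3)/2*e13. The net rotation is 2/3*pi (after discarding 1 full turn, each of which contributes a factor -1 to the rotor); the rotor keeps the half-angle phase exactly.
Answer: -1/2 + sqrt(3)/2*e13


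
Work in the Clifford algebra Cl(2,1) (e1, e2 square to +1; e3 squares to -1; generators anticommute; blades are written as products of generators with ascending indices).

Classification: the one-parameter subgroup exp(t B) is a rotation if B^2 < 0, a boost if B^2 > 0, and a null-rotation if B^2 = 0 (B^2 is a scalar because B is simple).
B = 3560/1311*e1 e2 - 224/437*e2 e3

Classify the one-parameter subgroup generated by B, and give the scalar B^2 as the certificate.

B^2 term by term: the squares give (3560/1311)^2*(e1 e2)^2 + (-224/437)^2*(e2 e3)^2 = 12673600/1718721*(-1) + 50176/190969*(+1) = -64/9 (each basis 2-blade squares to minus the product of its generators' squares); cross terms between blades sharing an index anticommute and cancel. So B^2 = -64/9.
Answer: rotation, certificate B^2 = -64/9. Key observation: B^2 = -64/9 is a conjugation invariant, so its sign decides the class regardless of the surface form of B.


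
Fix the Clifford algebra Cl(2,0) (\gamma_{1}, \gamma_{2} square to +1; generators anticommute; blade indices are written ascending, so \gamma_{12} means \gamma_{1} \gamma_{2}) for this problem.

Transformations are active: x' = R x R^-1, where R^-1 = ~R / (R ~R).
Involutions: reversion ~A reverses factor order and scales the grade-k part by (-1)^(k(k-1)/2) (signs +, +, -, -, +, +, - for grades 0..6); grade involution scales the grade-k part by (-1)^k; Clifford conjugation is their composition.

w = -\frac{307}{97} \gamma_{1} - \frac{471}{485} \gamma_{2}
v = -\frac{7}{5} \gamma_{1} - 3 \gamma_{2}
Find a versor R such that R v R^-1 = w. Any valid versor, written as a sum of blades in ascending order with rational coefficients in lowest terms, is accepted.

Since q(v) = q(w) = \frac{274}{25}, the sum R = v + w = -\frac{2214}{485} \gamma_{1} - \frac{1926}{485} \gamma_{2} does the job whenever invertible.
Answer: -\frac{2214}{485} \gamma_{1} - \frac{1926}{485} \gamma_{2}


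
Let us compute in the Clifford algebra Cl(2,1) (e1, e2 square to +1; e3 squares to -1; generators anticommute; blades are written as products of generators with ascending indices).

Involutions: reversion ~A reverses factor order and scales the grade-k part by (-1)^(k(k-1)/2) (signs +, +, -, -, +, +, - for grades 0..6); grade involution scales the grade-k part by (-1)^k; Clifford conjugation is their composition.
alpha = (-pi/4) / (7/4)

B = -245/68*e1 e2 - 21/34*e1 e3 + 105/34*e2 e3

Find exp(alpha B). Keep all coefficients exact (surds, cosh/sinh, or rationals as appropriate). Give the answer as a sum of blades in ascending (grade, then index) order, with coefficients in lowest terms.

B^2 term by term: the squares give (-245/68)^2*(e1 e2)^2 + (-21/34)^2*(e1 e3)^2 + (105/34)^2*(e2 e3)^2 = 60025/4624*(-1) + 441/1156*(+1) + 11025/1156*(+1) = -49/16 (each basis 2-blade squares to minus the product of its generators' squares); cross terms between blades sharing an index anticommute and cancel. So B^2 = -49/16.
B^2 = -49/16 — since the square is negative, the closed form is circular: l = 7/4, alpha*l = -pi/4, so exp(alpha B) = cos(-pi/4) + (sin(-pi/4)/(7/4))*B = sqrt(2)/2 + (-2*sqrt(2)/7)*B.
Answer: sqrt(2)/2 + 35*sqrt(2)/34*e1 e2 + 3*sqrt(2)/17*e1 e3 - 15*sqrt(2)/17*e2 e3


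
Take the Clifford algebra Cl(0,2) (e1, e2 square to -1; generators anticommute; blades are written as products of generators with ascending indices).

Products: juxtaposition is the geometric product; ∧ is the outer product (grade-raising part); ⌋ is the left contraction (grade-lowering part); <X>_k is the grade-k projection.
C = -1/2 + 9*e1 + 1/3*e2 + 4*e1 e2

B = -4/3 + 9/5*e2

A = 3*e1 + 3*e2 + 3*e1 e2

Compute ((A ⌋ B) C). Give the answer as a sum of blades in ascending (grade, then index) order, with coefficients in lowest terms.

step 1: -27/5
step 2: 27/10 - 243/5*e1 - 9/5*e2 - 108/5*e1 e2
Answer: 27/10 - 243/5*e1 - 9/5*e2 - 108/5*e1 e2


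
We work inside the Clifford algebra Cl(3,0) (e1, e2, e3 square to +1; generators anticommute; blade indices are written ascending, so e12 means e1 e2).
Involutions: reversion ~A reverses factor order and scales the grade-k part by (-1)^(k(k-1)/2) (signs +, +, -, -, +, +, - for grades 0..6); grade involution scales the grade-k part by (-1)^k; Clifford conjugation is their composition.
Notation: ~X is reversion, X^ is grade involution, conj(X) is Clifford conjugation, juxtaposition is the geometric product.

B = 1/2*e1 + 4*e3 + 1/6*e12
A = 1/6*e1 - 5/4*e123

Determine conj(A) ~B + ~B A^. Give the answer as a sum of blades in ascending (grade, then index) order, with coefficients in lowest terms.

first term: -1/12 + 1/36*e2 - 5/24*e3 - 5*e12 - 2/3*e13 - 5/8*e23
second term: -1/12 - 1/36*e2 + 5/24*e3 + 5*e12 + 2/3*e13 + 5/8*e23
Answer: -1/6


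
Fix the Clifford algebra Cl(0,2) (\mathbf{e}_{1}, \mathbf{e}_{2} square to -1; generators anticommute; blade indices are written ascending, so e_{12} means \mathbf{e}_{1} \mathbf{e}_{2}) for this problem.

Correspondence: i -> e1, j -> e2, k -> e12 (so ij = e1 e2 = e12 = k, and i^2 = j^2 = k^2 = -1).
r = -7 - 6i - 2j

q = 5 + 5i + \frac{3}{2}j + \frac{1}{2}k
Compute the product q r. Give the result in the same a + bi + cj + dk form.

In blades: q = 5 + 5 e_{1} + \frac{3}{2} e_{2} + \frac{1}{2} e_{12}, r = -7 - 6 e_{1} - 2 e_{2}.
Distribute q over r term by term (generator squares from the signature, products reordered to ascending indices): (5)*r = -35 - 30 e_{1} - 10 e_{2}; (5 e_{1})*r = 30 - 35 e_{1} - 10 e_{12}; (\frac{3}{2} e_{2})*r = 3 - \frac{21}{2} e_{2} + 9 e_{12}; (\frac{1}{2} e_{12})*r = e_{1} - 3 e_{2} - \frac{7}{2} e_{12}.
Sum: -2 - 64 e_{1} - \frac{47}{2} e_{2} - \frac{9}{2} e_{12}; translating back through the correspondence:
Answer: -2 - 64i - \frac{47}{2}j - \frac{9}{2}k


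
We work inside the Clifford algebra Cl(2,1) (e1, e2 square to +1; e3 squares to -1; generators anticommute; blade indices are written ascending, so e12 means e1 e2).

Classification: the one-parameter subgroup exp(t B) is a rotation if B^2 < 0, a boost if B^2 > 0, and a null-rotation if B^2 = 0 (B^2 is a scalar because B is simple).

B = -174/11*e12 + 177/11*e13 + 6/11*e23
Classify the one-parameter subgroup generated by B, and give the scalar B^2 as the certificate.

B^2 term by term: the squares give (-174/11)^2*(e12)^2 + (177/11)^2*(e13)^2 + (6/11)^2*(e23)^2 = 30276/121*(-1) + 31329/121*(+1) + 36/121*(+1) = 9 (each basis 2-blade squares to minus the product of its generators' squares); cross terms between blades sharing an index anticommute and cancel. So B^2 = 9.
Answer: boost, certificate B^2 = 9. One invariant decides it: the square 9 survives every conjugation, and its sign is exactly the classification.


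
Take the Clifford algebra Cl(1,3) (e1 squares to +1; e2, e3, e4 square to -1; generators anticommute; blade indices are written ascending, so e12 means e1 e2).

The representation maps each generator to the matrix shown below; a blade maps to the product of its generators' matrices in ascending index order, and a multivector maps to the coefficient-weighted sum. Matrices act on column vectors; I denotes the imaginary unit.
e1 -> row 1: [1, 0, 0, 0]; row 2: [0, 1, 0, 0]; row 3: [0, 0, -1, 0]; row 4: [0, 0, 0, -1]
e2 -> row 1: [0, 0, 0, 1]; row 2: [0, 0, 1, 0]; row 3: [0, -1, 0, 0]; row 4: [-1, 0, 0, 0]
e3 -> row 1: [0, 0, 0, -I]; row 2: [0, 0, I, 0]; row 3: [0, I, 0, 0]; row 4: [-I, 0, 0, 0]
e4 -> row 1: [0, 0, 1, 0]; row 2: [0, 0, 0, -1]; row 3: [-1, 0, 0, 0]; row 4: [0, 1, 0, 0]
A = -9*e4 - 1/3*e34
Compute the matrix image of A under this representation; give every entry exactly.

Bivector images (products of the table entries): rho(e34) = rho(e3)rho(e4) = row 1: [0, -I, 0, 0]; row 2: [-I, 0, 0, 0]; row 3: [0, 0, 0, -I]; row 4: [0, 0, -I, 0].
M = (-9)*rho(e4) + (-1/3)*rho(e34), summed entrywise:
Answer: row 1: [0, I/3, -9, 0]; row 2: [I/3, 0, 0, 9]; row 3: [9, 0, 0, I/3]; row 4: [0, -9, I/3, 0]


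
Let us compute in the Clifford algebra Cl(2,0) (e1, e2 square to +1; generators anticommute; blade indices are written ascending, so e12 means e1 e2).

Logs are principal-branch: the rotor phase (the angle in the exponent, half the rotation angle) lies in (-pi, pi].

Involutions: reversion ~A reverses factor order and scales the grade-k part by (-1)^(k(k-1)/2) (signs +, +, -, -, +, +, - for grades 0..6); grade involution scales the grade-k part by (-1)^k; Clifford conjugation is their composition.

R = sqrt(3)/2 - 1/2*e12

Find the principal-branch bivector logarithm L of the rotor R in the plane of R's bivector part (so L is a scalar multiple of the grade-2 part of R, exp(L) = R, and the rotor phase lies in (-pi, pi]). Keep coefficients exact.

The scalar part of R is sqrt(3)/2, and that scalar determines the rotor phase on the principal branch; recovering the unit plane as bivector-part over sine of the phase gives L = phase * plane.
Concretely: cos(phase) = sqrt(3)/2 gives phase = ±pi/6, and since phase/sin(phase) is even the sign is immaterial: L = (phase/sin(phase)) * <R>_2 = (pi/3) * <R>_2.
Answer: -pi/6*e12


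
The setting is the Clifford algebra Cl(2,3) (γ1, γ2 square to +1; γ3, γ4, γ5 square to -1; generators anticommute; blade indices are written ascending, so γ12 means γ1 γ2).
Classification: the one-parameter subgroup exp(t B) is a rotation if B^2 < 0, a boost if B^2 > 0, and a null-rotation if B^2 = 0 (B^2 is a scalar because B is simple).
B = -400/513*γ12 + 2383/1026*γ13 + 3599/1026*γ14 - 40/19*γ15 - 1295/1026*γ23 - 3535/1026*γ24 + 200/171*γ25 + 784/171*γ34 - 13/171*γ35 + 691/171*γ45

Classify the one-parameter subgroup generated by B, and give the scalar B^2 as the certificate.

B^2 term by term: the squares give (-400/513)^2*(γ12)^2 + (2383/1026)^2*(γ13)^2 + (3599/1026)^2*(γ14)^2 + (-40/19)^2*(γ15)^2 + (-1295/1026)^2*(γ23)^2 + (-3535/1026)^2*(γ24)^2 + (200/171)^2*(γ25)^2 + (784/171)^2*(γ34)^2 + (-13/171)^2*(γ35)^2 + (691/171)^2*(γ45)^2 = 160000/263169*(-1) + 5678689/1052676*(+1) + 12952801/1052676*(+1) + 1600/361*(+1) + 1677025/1052676*(+1) + 12496225/1052676*(+1) + 40000/29241*(+1) + 614656/29241*(-1) + 169/29241*(-1) + 477481/29241*(-1) = -1 (each basis 2-blade squares to minus the product of its generators' squares); cross terms between blades sharing an index anticommute and cancel; the commuting (index-disjoint) pairs give grade-4 terms 2*c*c'*(blade product), which cancel blade by blade — γ1234: -627200/87723 + 8423905/526338 - 4660705/526338 = 0; γ1235: 10400/87723 - 476600/87723 + 51800/9747 = 0; γ1245: -552800/87723 - 719800/87723 + 141400/9747 = 0; γ1345: 1646653/87723 + 46787/87723 - 62720/3249 = 0; γ2345: -894845/87723 - 45955/87723 + 313600/29241 = 0 — confirming B is simple. So B^2 = -1.
Answer: rotation, certificate B^2 = -1. Key observation: B^2 = -1 is a conjugation invariant, so its sign decides the class regardless of the surface form of B.


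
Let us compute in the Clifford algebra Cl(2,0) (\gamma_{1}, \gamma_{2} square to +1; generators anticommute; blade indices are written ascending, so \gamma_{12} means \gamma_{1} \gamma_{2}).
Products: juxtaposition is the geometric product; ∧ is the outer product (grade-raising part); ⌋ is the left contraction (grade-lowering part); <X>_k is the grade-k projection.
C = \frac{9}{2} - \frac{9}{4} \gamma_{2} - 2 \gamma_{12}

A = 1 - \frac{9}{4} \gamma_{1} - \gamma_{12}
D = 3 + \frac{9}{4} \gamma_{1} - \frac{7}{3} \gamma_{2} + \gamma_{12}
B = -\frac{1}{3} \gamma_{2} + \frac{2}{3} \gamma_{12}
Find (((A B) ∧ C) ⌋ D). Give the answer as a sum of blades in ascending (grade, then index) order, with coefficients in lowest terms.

step 1: \frac{2}{3} + \frac{1}{3} \gamma_{1} - \frac{11}{6} \gamma_{2} + \frac{17}{12} \gamma_{12}
step 2: 3 + \frac{3}{2} \gamma_{1} - \frac{39}{4} \gamma_{2} + \frac{103}{24} \gamma_{12}
step 3: \frac{185}{6} + \frac{33}{2} \gamma_{1} - \frac{11}{2} \gamma_{2} + 3 \gamma_{12}
Answer: \frac{185}{6} + \frac{33}{2} \gamma_{1} - \frac{11}{2} \gamma_{2} + 3 \gamma_{12}


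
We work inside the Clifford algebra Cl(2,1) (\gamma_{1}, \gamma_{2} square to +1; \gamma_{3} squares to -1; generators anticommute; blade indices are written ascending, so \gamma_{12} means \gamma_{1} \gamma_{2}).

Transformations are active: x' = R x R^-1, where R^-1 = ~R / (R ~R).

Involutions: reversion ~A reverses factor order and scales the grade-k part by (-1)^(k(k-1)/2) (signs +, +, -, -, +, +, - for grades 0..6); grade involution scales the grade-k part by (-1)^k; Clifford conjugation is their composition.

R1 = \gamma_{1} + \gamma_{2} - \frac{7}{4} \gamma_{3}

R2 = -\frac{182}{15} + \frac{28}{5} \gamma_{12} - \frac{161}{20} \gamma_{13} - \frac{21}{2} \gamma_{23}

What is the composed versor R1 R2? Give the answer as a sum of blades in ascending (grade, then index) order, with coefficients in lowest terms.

Distribute over the terms of R1 (each basis-blade product reordered to ascending indices, repeated generators contracted through their squares):
(\gamma_{1}) R2 = -\frac{182}{15} \gamma_{1} + \frac{28}{5} \gamma_{2} - \frac{161}{20} \gamma_{3} - \frac{21}{2} \gamma_{123}
(\gamma_{2}) R2 = -\frac{28}{5} \gamma_{1} - \frac{182}{15} \gamma_{2} - \frac{21}{2} \gamma_{3} + \frac{161}{20} \gamma_{123}
(-\frac{7}{4} \gamma_{3}) R2 = \frac{1127}{80} \gamma_{1} + \frac{147}{8} \gamma_{2} + \frac{637}{30} \gamma_{3} - \frac{49}{5} \gamma_{123}
Summing the partial products and collecting blades:
Answer: -\frac{175}{48} \gamma_{1} + \frac{1421}{120} \gamma_{2} + \frac{161}{60} \gamma_{3} - \frac{49}{4} \gamma_{123}


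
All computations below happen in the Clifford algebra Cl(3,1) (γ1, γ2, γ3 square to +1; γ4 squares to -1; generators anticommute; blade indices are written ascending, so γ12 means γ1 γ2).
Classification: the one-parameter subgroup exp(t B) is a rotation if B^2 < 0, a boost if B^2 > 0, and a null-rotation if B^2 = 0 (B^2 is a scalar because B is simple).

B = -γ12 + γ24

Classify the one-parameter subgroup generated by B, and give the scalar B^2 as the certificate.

B^2 term by term: the squares give (-1)^2*(γ12)^2 + (1)^2*(γ24)^2 = 1*(-1) + 1*(+1) = 0 (each basis 2-blade squares to minus the product of its generators' squares); cross terms between blades sharing an index anticommute and cancel. So B^2 = 0.
Answer: null-rotation, certificate B^2 = 0. Because 0 is invariant under every versor sandwich, the classification follows from its sign alone.


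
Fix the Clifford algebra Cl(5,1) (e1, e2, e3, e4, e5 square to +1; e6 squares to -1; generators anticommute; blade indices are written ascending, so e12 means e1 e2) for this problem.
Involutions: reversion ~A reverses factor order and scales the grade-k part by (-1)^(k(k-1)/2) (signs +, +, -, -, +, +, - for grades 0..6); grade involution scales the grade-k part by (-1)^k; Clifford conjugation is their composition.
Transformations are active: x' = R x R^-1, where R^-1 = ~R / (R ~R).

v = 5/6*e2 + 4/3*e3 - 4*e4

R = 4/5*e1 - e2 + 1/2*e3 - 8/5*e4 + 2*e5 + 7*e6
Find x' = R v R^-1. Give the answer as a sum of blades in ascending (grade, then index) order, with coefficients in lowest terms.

~R = 4/5*e1 - e2 + 1/2*e3 - 8/5*e4 + 2*e5 + 7*e6, and R ~R = -811/20, so R^-1 = ~R / (-811/20).
R v = 187/30 + 2/3*e12 + 16/15*e13 - 16/5*e14 - 7/4*e23 + 16/3*e24 - 5/3*e25 - 35/6*e26 + 2/15*e34 - 8/3*e35 - 28/3*e36 + 8*e45 + 28*e46
Answer: -2992/12165*e1 - 853/1622*e2 - 1206/811*e3 + 54644/12165*e4 - 1496/2433*e5 - 5236/2433*e6


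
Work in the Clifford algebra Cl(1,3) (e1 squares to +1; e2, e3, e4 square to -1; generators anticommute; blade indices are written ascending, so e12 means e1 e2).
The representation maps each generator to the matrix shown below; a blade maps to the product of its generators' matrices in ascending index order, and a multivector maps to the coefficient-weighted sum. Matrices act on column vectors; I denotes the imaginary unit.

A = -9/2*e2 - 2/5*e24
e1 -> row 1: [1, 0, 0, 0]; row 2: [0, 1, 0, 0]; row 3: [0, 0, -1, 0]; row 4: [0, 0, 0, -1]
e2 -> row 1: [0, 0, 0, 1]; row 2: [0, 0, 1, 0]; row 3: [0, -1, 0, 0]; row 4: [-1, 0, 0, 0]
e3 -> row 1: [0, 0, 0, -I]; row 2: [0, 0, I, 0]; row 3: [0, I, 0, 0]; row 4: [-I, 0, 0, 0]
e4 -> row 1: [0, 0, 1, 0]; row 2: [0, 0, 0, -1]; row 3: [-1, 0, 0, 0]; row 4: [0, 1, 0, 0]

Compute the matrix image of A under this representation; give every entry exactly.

Bivector images (products of the table entries): rho(e24) = rho(e2)rho(e4) = row 1: [0, 1, 0, 0]; row 2: [-1, 0, 0, 0]; row 3: [0, 0, 0, 1]; row 4: [0, 0, -1, 0].
M = (-9/2)*rho(e2) + (-2/5)*rho(e24), summed entrywise:
Answer: row 1: [0, -2/5, 0, -9/2]; row 2: [2/5, 0, -9/2, 0]; row 3: [0, 9/2, 0, -2/5]; row 4: [9/2, 0, 2/5, 0]


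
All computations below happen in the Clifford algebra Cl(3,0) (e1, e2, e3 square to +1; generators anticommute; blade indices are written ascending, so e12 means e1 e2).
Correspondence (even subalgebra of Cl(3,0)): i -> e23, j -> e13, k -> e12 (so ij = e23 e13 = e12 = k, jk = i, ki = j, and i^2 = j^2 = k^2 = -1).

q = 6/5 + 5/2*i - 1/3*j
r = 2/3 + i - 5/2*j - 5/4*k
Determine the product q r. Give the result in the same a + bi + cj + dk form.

In blades: q = 6/5 - 1/3*e13 + 5/2*e23, r = 2/3 - 5/4*e12 - 5/2*e13 + e23.
Distribute q over r term by term (generator squares from the signature, products reordered to ascending indices): (6/5)*r = 4/5 - 3/2*e12 - 3*e13 + 6/5*e23; (-1/3*e13)*r = -5/6 + 1/3*e12 - 2/9*e13 + 5/12*e23; (5/2*e23)*r = -5/2 - 25/4*e12 + 25/8*e13 + 5/3*e23.
Sum: -38/15 - 89/12*e12 - 7/72*e13 + 197/60*e23; translating back through the correspondence:
Answer: -38/15 + 197/60*i - 7/72*j - 89/12*k


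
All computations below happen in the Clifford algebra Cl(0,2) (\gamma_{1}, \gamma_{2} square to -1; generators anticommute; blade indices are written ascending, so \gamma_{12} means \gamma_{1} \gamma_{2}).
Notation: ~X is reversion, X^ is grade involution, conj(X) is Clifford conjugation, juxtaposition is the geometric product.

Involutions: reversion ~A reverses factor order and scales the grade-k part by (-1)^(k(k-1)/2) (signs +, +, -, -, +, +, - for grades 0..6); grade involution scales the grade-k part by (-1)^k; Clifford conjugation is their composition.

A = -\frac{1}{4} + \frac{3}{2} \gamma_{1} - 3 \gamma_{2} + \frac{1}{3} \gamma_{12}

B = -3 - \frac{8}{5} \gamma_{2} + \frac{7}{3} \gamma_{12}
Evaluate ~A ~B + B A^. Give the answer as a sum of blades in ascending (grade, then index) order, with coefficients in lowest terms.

first term: -\frac{869}{180} + \frac{59}{30} \gamma_{1} + \frac{129}{10} \gamma_{2} - \frac{49}{60} \gamma_{12}
second term: \frac{859}{180} - \frac{91}{30} \gamma_{1} - \frac{121}{10} \gamma_{2} - \frac{239}{60} \gamma_{12}
Answer: -\frac{1}{18} - \frac{16}{15} \gamma_{1} + \frac{4}{5} \gamma_{2} - \frac{24}{5} \gamma_{12}


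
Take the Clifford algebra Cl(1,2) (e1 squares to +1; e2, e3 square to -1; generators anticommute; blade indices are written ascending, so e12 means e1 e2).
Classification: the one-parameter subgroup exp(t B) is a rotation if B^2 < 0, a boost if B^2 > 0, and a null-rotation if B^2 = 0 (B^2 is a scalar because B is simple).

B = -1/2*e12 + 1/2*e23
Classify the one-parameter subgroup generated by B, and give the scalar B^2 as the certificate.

B^2 term by term: the squares give (-1/2)^2*(e12)^2 + (1/2)^2*(e23)^2 = 1/4*(+1) + 1/4*(-1) = 0 (each basis 2-blade squares to minus the product of its generators' squares); cross terms between blades sharing an index anticommute and cancel. So B^2 = 0.
Answer: null-rotation, certificate B^2 = 0. Key observation: B^2 = 0 is a conjugation invariant, so its sign decides the class regardless of the surface form of B.


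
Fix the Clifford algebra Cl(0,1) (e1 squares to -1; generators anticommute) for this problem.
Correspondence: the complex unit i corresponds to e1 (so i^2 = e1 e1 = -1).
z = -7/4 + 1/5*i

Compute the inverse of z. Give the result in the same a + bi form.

In blades: z = -7/4 + 1/5*e1.
With qbar = -7/4 - 1/5*e1 (scalar fixed, mapped units negated), z qbar = 1241/400 (the sum of squared coefficients), so z^-1 = qbar / (1241/400) = -700/1241 - 80/1241*e1; translating back:
Answer: -700/1241 - 80/1241*i


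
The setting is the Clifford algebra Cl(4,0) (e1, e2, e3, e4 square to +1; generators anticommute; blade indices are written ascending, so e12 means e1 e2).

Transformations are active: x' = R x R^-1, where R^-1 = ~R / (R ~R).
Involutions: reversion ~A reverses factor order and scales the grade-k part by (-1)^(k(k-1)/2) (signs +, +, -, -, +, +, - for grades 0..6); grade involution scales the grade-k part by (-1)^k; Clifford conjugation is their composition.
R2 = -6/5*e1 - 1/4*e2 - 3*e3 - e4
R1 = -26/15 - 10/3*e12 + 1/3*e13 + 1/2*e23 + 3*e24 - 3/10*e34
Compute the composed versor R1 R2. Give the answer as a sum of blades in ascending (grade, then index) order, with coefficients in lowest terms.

Distribute over the terms of R2 (each basis-blade product reordered to ascending indices, repeated generators contracted through their squares):
R1 (-6/5*e1) = 52/25*e1 - 4*e2 + 2/5*e3 - 3/5*e123 - 18/5*e124 + 9/25*e134
R1 (-1/4*e2) = 5/6*e1 + 13/30*e2 + 1/8*e3 + 3/4*e4 + 1/12*e123 + 3/40*e234
R1 (-3*e3) = -e1 - 3/2*e2 + 26/5*e3 - 9/10*e4 + 10*e123 + 9*e234
R1 (-e4) = -3*e2 + 3/10*e3 + 26/15*e4 + 10/3*e124 - 1/3*e134 - 1/2*e234
Summing the partial products and collecting blades:
Answer: 287/150*e1 - 121/15*e2 + 241/40*e3 + 19/12*e4 + 569/60*e123 - 4/15*e124 + 2/75*e134 + 343/40*e234


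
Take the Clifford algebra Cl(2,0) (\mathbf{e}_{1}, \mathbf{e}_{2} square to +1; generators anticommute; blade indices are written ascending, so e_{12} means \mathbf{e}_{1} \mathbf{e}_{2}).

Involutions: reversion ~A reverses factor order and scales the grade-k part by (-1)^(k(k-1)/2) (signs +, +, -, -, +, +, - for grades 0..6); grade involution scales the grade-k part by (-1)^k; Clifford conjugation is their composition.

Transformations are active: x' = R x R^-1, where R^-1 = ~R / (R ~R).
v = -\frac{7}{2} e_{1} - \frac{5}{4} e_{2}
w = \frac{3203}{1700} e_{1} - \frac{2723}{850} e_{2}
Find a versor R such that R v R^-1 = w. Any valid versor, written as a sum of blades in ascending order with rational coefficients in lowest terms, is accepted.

Here q(v) = q(w) = \frac{221}{16}; the classical choice R = v + w = -\frac{2747}{1700} e_{1} - \frac{7571}{1700} e_{2} then realises v -> w under the sandwich.
Answer: -\frac{2747}{1700} e_{1} - \frac{7571}{1700} e_{2}


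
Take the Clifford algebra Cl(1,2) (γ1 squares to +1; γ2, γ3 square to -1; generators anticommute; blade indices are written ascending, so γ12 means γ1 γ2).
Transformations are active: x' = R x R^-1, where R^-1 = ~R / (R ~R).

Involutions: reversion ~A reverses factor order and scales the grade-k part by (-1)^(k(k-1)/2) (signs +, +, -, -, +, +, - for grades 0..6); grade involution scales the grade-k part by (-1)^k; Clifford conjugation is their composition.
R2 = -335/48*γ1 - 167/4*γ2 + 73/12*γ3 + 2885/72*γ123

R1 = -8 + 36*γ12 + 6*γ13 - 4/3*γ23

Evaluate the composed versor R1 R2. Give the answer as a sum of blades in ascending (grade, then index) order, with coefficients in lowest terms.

Distribute over the terms of R1 (each basis-blade product reordered to ascending indices, repeated generators contracted through their squares):
(-8) R2 = 335/6*γ1 + 334*γ2 - 146/3*γ3 - 2885/9*γ123
(36*γ12) R2 = 1503*γ1 + 1005/4*γ2 + 2885/2*γ3 + 219*γ123
(6*γ13) R2 = -73/2*γ1 - 2885/12*γ2 + 335/8*γ3 + 501/2*γ123
(-4/3*γ23) R2 = 2885/54*γ1 + 73/9*γ2 + 167/3*γ3 + 335/36*γ123
Summing the partial products and collecting blades:
Answer: 85091/54*γ1 + 6353/18*γ2 + 11931/8*γ3 + 633/4*γ123


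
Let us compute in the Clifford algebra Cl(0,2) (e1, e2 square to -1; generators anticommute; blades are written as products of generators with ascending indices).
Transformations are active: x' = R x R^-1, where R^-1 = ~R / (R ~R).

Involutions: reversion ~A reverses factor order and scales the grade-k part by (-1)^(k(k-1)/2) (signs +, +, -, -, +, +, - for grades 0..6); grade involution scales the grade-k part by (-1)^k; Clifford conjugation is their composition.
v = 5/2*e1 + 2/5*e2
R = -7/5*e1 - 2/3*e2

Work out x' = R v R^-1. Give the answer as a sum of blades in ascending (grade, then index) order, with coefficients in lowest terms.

~R = -7/5*e1 - 2/3*e2, and R ~R = -541/225, so R^-1 = ~R / (-541/225).
R v = 113/30 + 83/75*e1 e2
Answer: 2041/1082*e1 + 4568/2705*e2


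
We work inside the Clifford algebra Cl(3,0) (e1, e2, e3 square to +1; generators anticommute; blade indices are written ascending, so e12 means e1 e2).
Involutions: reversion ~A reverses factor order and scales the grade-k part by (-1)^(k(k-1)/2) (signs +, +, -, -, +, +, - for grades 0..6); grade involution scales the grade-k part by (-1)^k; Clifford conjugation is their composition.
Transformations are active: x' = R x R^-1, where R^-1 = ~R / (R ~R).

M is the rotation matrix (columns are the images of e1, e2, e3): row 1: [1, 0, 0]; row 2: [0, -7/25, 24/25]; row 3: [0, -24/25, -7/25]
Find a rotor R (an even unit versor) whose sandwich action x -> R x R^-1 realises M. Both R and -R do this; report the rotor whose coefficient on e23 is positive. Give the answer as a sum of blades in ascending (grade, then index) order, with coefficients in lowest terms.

Method: write R = a + b12*e12 + b13*e13 + b23*e23 with a^2 + b12^2 + b13^2 + b23^2 = 1 (so R^-1 = ~R). Expanding the columns R e_j ~R gives tr M = 4a^2 - 1 and, from the antisymmetric part, M21 - M12 = -4a*b12, M13 - M31 = 4a*b13, M32 - M23 = -4a*b23.
Here tr M = 11/25, so a^2 = (1 + tr M)/4 = 9/25 and a = ±3/5. Taking a = 3/5: M21 - M12 = 0, M13 - M31 = 0, M32 - M23 = -48/25, giving b12 = 0, b13 = 0, b23 = 4/5, i.e. R = 3/5 + 4/5*e23.
Its e23 coefficient is already positive.
Answer: 3/5 + 4/5*e23. Recall the cover is two-to-one: with M of trace 11/25, both preimages act alike, and the stated e23 sign chooses the sheet.


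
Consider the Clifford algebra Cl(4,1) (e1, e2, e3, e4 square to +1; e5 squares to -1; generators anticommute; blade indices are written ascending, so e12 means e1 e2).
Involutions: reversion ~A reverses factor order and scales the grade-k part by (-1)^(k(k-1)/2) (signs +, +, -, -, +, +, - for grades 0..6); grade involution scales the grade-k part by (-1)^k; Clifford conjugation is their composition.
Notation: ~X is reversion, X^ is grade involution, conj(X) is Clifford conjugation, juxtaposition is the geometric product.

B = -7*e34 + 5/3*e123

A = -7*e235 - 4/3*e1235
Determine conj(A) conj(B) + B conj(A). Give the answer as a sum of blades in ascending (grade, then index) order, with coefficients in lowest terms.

first term: -20/9*e5 - 35/3*e15 - 49*e245 - 28/3*e1245
second term: 20/9*e5 + 35/3*e15 - 49*e245 - 28/3*e1245
Answer: -98*e245 - 56/3*e1245


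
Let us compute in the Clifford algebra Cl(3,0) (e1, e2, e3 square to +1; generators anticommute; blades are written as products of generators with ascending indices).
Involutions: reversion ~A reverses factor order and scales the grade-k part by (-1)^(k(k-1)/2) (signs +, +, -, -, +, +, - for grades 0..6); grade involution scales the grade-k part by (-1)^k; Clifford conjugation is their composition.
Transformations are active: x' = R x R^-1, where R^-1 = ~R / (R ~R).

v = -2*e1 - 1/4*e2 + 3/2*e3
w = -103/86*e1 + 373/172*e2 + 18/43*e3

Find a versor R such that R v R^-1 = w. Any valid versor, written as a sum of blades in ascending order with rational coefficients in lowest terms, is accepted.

Why this works: both vectors square to 101/16, so q(v) = q(w) and R = v + w = -275/86*e1 + 165/86*e2 + 165/86*e3 carries v to w — its own direction survives, the complement (v - w)/2 flips.
Answer: -275/86*e1 + 165/86*e2 + 165/86*e3


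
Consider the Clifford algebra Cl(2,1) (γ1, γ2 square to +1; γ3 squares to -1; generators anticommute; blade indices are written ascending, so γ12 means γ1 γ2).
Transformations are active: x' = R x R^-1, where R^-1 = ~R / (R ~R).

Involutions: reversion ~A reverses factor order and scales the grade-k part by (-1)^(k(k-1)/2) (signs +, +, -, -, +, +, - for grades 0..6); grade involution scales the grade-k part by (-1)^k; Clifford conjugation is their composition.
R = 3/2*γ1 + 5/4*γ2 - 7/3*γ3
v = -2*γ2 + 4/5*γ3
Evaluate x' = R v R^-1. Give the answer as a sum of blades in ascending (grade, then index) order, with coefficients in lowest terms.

~R = 3/2*γ1 + 5/4*γ2 - 7/3*γ3, and R ~R = -235/144, so R^-1 = ~R / (-235/144).
R v = -19/30 - 3*γ12 + 6/5*γ13 - 11/3*γ23
Answer: 1368/1175*γ1 + 698/235*γ2 - 3068/1175*γ3


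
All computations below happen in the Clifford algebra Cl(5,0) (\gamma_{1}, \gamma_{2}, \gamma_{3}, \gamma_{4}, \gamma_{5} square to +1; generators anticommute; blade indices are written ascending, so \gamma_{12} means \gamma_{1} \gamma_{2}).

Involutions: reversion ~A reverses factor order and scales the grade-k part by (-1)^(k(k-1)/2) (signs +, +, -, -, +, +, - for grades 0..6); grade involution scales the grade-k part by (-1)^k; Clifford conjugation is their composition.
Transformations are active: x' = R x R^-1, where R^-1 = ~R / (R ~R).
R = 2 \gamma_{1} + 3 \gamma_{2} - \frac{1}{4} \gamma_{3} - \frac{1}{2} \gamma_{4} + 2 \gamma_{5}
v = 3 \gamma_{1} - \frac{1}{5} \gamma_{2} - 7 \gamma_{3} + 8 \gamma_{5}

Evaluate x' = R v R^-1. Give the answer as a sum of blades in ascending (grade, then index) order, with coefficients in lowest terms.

~R = 2 \gamma_{1} + 3 \gamma_{2} - \frac{1}{4} \gamma_{3} - \frac{1}{2} \gamma_{4} + 2 \gamma_{5}, and R ~R = \frac{277}{16}, so R^-1 = ~R / (\frac{277}{16}).
R v = \frac{463}{20} - \frac{47}{5} \gamma_{12} - \frac{53}{4} \gamma_{13} + \frac{3}{2} \gamma_{14} + 10 \gamma_{15} - \frac{421}{20} \gamma_{23} - \frac{1}{10} \gamma_{24} + \frac{122}{5} \gamma_{25} - \frac{7}{2} \gamma_{34} + 12 \gamma_{35} - 4 \gamma_{45}
Answer: \frac{3253}{1385} \gamma_{1} + \frac{11389}{1385} \gamma_{2} + \frac{8769}{1385} \gamma_{3} - \frac{1852}{1385} \gamma_{4} - \frac{3672}{1385} \gamma_{5}


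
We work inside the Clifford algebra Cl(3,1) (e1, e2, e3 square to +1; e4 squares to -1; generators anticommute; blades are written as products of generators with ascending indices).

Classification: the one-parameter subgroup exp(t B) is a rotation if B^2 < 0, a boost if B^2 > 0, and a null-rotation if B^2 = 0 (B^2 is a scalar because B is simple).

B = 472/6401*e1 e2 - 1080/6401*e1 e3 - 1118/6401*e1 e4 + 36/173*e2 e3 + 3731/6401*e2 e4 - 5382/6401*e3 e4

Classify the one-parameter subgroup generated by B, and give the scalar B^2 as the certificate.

B^2 term by term: the squares give (472/6401)^2*(e1 e2)^2 + (-1080/6401)^2*(e1 e3)^2 + (-1118/6401)^2*(e1 e4)^2 + (36/173)^2*(e2 e3)^2 + (3731/6401)^2*(e2 e4)^2 + (-5382/6401)^2*(e3 e4)^2 = 222784/40972801*(-1) + 1166400/40972801*(-1) + 1249924/40972801*(+1) + 1296/29929*(-1) + 13920361/40972801*(+1) + 28965924/40972801*(+1) = 1 (each basis 2-blade squares to minus the product of its generators' squares); cross terms between blades sharing an index anticommute and cancel; the commuting (index-disjoint) pairs give grade-4 terms 2*c*c'*(blade product), which cancel blade by blade — e1 e2 e3 e4: -5080608/40972801 + 8058960/40972801 - 80496/1107373 = 0 — confirming B is simple. So B^2 = 1.
Answer: boost, certificate B^2 = 1. The class reads off the invariant scalar 1 directly.


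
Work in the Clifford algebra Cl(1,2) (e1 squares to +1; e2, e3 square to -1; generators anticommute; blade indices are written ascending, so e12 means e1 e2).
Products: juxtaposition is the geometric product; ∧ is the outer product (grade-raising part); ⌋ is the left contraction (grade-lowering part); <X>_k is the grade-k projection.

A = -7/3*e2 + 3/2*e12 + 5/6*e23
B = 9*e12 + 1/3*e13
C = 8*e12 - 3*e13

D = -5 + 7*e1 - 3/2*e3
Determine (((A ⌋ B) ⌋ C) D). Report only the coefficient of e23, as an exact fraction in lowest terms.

step 1: 27/2 - 21*e1
step 2: -168*e2 + 63*e3 + 108*e12 - 81/2*e13
step 3: 189/2 - 243/4*e1 + 84*e2 - 63/2*e3 + 636*e12 - 477/2*e13 + 252*e23 - 162*e123
Answer: 252


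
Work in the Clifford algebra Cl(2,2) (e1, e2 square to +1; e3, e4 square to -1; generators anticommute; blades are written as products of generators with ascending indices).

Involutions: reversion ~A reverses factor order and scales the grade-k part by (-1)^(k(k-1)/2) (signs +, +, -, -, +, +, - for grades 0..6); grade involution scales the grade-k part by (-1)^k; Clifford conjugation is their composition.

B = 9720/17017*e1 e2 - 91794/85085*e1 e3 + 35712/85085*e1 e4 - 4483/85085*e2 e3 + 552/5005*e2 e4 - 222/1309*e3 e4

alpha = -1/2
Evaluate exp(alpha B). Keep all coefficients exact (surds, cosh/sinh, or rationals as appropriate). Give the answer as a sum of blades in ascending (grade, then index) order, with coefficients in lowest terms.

B^2 term by term: the squares give (9720/17017)^2*(e1 e2)^2 + (-91794/85085)^2*(e1 e3)^2 + (35712/85085)^2*(e1 e4)^2 + (-4483/85085)^2*(e2 e3)^2 + (552/5005)^2*(e2 e4)^2 + (-222/1309)^2*(e3 e4)^2 = 94478400/289578289*(-1) + 8426138436/7239457225*(+1) + 1275346944/7239457225*(+1) + 20097289/7239457225*(+1) + 304704/25050025*(+1) + 49284/1713481*(-1) = 1 (each basis 2-blade squares to minus the product of its generators' squares); cross terms between blades sharing an index anticommute and cancel; the commuting (index-disjoint) pairs give grade-4 terms 2*c*c'*(blade product), which cancel blade by blade — e1 e2 e3 e4: -4315680/22275253 + 101340576/425850425 - 320193792/7239457225 = 0 — confirming B is simple. So B^2 = 1.
B^2 = 1 — a positive square means the series sums to a boost: l = 1, alpha*l = -1/2, so exp(alpha B) = cosh(-1/2) + (sinh(-1/2)/1)*B = cosh(1/2) + (-sinh(1/2))*B.
Answer: cosh(1/2) - 9720*sinh(1/2)/17017*e1 e2 + 91794*sinh(1/2)/85085*e1 e3 - 35712*sinh(1/2)/85085*e1 e4 + 4483*sinh(1/2)/85085*e2 e3 - 552*sinh(1/2)/5005*e2 e4 + 222*sinh(1/2)/1309*e3 e4


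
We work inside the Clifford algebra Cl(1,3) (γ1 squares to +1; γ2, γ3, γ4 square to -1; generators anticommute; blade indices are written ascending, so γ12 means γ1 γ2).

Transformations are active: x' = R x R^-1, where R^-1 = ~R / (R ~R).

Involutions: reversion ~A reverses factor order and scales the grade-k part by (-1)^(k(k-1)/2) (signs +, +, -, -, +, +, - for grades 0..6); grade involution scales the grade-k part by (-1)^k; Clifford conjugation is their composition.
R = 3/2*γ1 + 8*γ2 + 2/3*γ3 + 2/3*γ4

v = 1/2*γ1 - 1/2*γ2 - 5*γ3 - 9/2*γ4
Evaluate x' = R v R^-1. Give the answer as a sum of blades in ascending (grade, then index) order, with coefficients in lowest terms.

~R = 3/2*γ1 + 8*γ2 + 2/3*γ3 + 2/3*γ4, and R ~R = -2255/36, so R^-1 = ~R / (-2255/36).
R v = 133/12 - 19/4*γ12 - 47/6*γ13 - 85/12*γ14 - 119/3*γ23 - 107/3*γ24 + 1/3*γ34
Answer: -4649/4510*γ1 - 10513/4510*γ2 + 10743/2255*γ3 + 19231/4510*γ4


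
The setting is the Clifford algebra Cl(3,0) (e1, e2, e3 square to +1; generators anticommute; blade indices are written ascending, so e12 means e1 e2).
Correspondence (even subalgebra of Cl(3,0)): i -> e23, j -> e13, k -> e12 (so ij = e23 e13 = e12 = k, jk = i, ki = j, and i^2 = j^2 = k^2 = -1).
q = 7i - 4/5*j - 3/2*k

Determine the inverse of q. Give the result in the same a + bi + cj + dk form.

In blades: q = -3/2*e12 - 4/5*e13 + 7*e23.
With qbar = 3/2*e12 + 4/5*e13 - 7*e23 (scalar fixed, mapped units negated), q qbar = 5189/100 (the sum of squared coefficients), so q^-1 = qbar / (5189/100) = 150/5189*e12 + 80/5189*e13 - 700/5189*e23; translating back:
Answer: -700/5189*i + 80/5189*j + 150/5189*k


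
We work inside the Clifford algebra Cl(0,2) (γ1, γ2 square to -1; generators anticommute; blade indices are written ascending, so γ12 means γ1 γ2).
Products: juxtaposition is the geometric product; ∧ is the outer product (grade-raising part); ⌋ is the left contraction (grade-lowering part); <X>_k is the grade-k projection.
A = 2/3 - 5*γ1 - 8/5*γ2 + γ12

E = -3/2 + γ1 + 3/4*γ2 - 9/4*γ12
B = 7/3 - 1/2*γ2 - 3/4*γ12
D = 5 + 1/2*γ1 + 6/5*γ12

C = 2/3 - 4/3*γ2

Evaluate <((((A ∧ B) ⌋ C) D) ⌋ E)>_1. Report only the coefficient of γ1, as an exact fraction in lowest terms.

step 1: 14/9 - 35/3*γ1 - 61/15*γ2 + 13/3*γ12
step 2: -592/135 - 56/27*γ2
step 3: -592/27 - 632/135*γ1 - 280/27*γ2 - 2852/675*γ12
step 4: 24193/675 + 38/27*γ1 - 1214/45*γ2 + 148/3*γ12
step 5: 38/27*γ1 - 1214/45*γ2
Answer: 38/27


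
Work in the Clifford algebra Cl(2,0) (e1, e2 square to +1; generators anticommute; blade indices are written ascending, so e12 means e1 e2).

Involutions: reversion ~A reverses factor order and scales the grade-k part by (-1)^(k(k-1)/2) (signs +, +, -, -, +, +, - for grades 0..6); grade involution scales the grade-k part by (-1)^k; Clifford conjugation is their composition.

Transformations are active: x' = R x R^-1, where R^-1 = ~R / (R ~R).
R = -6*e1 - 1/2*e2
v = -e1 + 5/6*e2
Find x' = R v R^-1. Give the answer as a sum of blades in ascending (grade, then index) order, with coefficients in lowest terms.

~R = -6*e1 - 1/2*e2, and R ~R = 145/4, so R^-1 = ~R / (145/4).
R v = 67/12 - 11/2*e12
Answer: -123/145*e1 - 859/870*e2


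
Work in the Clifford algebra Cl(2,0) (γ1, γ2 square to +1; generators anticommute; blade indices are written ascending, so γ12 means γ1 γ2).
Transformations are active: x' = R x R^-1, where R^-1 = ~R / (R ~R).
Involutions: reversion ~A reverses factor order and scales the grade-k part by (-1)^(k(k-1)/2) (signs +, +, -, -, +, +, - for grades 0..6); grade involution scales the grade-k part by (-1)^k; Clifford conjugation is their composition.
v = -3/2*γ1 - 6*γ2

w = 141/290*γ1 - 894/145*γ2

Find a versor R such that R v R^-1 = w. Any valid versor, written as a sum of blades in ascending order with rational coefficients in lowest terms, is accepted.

Sketch: the shared square 153/4 makes R = v + w = -147/145*γ1 - 1764/145*γ2 the natural versor; its sandwich fixes that direction, negates (v - w)/2, and sends v to w.
Answer: -147/145*γ1 - 1764/145*γ2


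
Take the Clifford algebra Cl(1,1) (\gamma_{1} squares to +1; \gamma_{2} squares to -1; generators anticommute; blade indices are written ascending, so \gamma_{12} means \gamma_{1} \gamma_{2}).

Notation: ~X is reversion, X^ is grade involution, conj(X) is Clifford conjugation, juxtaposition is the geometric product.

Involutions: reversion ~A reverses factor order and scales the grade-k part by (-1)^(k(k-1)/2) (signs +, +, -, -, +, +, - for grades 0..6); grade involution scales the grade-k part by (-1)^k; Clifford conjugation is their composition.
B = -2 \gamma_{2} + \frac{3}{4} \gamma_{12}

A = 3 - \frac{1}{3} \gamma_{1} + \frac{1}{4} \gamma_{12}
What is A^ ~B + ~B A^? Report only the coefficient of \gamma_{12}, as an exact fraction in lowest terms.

first term: -\frac{3}{16} + \frac{1}{2} \gamma_{1} - \frac{25}{4} \gamma_{2} - \frac{35}{12} \gamma_{12}
second term: -\frac{3}{16} - \frac{1}{2} \gamma_{1} - \frac{23}{4} \gamma_{2} - \frac{19}{12} \gamma_{12}
Answer: -\frac{9}{2}
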